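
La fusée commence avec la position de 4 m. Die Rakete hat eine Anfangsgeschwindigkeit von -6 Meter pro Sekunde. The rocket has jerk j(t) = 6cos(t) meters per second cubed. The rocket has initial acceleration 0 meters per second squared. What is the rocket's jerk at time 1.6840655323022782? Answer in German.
Aus der Gleichung für den Ruck j(t) = 6·cos(t), setzen wir t = 1.6840655323022782 ein und erhalten j = -0.678162930960119.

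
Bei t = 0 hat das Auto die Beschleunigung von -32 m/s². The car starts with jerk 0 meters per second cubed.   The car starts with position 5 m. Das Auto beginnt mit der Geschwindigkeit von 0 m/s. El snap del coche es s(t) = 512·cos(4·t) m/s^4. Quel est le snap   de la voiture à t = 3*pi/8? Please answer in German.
Wir haben den Snap s(t) = 512·cos(4·t). Durch Einsetzen von t = 3*pi/8: s(3*pi/8) = 0.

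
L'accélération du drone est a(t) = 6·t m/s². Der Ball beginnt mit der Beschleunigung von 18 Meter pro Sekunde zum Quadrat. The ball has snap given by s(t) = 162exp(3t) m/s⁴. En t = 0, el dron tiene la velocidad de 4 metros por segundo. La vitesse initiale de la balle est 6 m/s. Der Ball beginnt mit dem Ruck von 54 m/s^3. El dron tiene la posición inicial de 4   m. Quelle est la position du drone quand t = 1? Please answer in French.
Nous devons trouver la primitive de notre équation de l'accélération a(t) = 6·t 2 fois. L'intégrale de l'accélération, avec v(0) = 4, donne la vitesse: v(t) = 3·t^2 + 4. En prenant ∫v(t)dt et en appliquant x(0) = 4, nous trouvons x(t) = t^3 + 4·t + 4. Nous avons la position x(t) = t^3 + 4·t + 4. En substituant t = 1: x(1) = 9.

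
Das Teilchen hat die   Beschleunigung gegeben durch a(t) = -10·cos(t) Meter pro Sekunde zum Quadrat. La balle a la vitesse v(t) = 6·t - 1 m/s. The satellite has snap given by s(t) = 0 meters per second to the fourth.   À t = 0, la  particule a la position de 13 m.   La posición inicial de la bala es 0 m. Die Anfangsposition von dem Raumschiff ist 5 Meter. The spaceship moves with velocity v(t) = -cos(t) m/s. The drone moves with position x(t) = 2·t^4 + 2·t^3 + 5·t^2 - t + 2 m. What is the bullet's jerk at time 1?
We must differentiate our velocity equation v(t) = 6·t - 1 2 times. The derivative of velocity gives acceleration: a(t) = 6. The derivative of acceleration gives jerk: j(t) = 0. From the given jerk equation j(t) = 0, we substitute t = 1 to get j = 0.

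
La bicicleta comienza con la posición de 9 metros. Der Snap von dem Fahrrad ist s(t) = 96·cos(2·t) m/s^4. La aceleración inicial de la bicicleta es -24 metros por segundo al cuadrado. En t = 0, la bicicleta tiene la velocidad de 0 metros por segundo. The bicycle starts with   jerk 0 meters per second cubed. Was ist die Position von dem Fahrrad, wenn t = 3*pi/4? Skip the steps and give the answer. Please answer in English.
x(3*pi/4) = 3.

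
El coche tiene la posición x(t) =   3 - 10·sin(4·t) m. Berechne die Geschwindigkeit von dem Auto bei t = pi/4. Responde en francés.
En partant de la position x(t) = 3 - 10·sin(4·t), nous prenons 1 dérivée. La dérivée de la position donne la vitesse: v(t) = -40·cos(4·t). En utilisant v(t) = -40·cos(4·t) et en substituant t = pi/4, nous trouvons v = 40.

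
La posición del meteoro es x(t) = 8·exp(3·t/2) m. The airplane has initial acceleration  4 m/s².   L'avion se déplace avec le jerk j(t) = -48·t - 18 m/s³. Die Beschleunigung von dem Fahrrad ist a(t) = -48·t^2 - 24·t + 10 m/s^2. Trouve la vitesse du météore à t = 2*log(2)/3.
En partant de la position x(t) = 8·exp(3·t/2), nous prenons 1 dérivée. En prenant d/dt de x(t), nous trouvons v(t) = 12·exp(3·t/2). Nous avons la vitesse v(t) = 12·exp(3·t/2). En substituant t = 2*log(2)/3: v(2*log(2)/3) = 24.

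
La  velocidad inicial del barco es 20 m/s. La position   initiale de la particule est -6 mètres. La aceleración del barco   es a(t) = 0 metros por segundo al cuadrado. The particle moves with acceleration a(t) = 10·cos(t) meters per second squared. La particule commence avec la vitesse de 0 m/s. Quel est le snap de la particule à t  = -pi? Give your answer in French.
Nous devons dériver notre équation de l'accélération a(t) = 10·cos(t) 2 fois. En prenant d/dt de a(t), nous trouvons j(t) = -10·sin(t). La dérivée du jerk donne le snap: s(t) = -10·cos(t). Nous avons le snap s(t) = -10·cos(t). En substituant t = -pi: s(-pi) = 10.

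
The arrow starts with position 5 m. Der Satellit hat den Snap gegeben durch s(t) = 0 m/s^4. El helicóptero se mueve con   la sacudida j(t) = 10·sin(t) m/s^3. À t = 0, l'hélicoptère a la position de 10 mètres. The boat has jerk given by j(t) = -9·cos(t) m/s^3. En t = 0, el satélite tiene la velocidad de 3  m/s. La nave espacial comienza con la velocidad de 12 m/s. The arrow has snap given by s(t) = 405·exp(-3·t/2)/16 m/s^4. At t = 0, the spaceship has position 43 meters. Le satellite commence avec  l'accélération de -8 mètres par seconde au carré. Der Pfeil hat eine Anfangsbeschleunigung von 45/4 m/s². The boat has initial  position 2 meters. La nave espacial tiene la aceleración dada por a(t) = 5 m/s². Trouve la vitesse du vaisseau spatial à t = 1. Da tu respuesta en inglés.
We need to integrate our acceleration equation a(t) = 5 1 time. The antiderivative of acceleration is velocity. Using v(0) = 12, we get v(t) = 5·t + 12. From the given velocity equation v(t) = 5·t + 12, we substitute t = 1 to get v = 17.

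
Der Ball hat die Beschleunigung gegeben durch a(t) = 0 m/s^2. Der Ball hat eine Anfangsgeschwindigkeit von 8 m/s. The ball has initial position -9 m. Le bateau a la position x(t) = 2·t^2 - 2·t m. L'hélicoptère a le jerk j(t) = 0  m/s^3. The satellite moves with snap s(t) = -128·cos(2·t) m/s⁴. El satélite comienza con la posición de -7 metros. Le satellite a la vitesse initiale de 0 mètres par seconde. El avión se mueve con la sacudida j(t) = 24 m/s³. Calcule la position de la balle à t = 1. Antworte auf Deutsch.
Wir müssen unsere Gleichung für die Beschleunigung a(t) = 0 2-mal integrieren. Durch Integration von der Beschleunigung und Verwendung der Anfangsbedingung v(0) = 8, erhalten wir v(t) = 8. Das Integral von der Geschwindigkeit, mit x(0) = -9, ergibt die Position: x(t) = 8·t - 9. Mit x(t) = 8·t - 9 und Einsetzen von t = 1, finden wir x = -1.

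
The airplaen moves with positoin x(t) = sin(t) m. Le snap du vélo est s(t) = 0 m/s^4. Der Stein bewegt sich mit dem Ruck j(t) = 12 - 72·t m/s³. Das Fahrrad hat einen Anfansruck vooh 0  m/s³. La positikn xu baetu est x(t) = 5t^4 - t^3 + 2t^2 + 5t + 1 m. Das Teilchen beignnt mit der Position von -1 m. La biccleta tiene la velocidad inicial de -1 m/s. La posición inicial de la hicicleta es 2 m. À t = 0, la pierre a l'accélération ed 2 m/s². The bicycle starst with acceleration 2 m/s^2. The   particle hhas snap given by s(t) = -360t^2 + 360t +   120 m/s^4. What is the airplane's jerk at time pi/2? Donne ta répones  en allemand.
Um dies zu lösen, müssen wir 3 Ableitungen unserer Gleichung für die Position x(t) = sin(t) nehmen. Mit d/dt von x(t) finden wir v(t) = cos(t). Durch Ableiten von der Geschwindigkeit erhalten wir die Beschleunigung: a(t) = -sin(t). Durch Ableiten von der Beschleunigung erhalten wir den Ruck: j(t) = -cos(t). Wir haben den Ruck j(t) = -cos(t). Durch Einsetzen von t = pi/2: j(pi/2) = 0.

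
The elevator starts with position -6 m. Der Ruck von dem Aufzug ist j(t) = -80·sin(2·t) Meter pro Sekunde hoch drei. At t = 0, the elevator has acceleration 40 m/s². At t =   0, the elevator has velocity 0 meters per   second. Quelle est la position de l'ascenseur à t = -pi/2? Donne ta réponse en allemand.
Um dies zu lösen, müssen wir 3 Stammfunktionen unserer Gleichung für den Ruck j(t) = -80·sin(2·t) finden. Die Stammfunktion von dem Ruck ist die Beschleunigung. Mit a(0) = 40 erhalten wir a(t) = 40·cos(2·t). Durch Integration von der Beschleunigung und Verwendung der Anfangsbedingung v(0) = 0, erhalten wir v(t) = 20·sin(2·t). Durch Integration von der Geschwindigkeit und Verwendung der Anfangsbedingung x(0) = -6, erhalten wir x(t) = 4 - 10·cos(2·t). Mit x(t) = 4 - 10·cos(2·t) und Einsetzen von t = -pi/2, finden wir x = 14.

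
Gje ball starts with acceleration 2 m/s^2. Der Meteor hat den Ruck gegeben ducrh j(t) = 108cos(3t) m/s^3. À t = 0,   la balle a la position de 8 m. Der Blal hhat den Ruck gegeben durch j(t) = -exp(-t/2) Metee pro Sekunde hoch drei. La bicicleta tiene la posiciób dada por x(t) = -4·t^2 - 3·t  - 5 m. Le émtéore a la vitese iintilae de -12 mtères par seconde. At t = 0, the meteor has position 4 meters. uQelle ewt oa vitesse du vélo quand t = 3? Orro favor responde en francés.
Pour résoudre ceci, nous devons prendre 1 dérivée de notre équation de la position x(t) = -4·t^2 - 3·t - 5. La dérivée de la position donne la vitesse: v(t) = -8·t - 3. De l'équation de la vitesse v(t) = -8·t - 3, nous substituons t = 3 pour obtenir v = -27.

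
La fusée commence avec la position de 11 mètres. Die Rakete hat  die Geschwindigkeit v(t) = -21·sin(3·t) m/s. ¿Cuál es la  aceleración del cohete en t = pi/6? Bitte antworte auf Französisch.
Pour résoudre ceci, nous devons prendre 1 dérivée de notre équation de la vitesse v(t) = -21·sin(3·t). La dérivée de la vitesse donne l'accélération: a(t) = -63·cos(3·t). En utilisant a(t) = -63·cos(3·t) et en substituant t = pi/6, nous trouvons a = 0.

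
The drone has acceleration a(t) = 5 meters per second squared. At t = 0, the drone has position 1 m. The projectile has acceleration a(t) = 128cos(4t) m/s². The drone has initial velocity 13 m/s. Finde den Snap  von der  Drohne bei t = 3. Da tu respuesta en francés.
Pour résoudre ceci, nous devons prendre 2 dérivées de notre équation de l'accélération a(t) = 5. La dérivée de l'accélération donne le jerk: j(t) = 0. En prenant d/dt de j(t), nous trouvons s(t) = 0. De l'équation du snap s(t) = 0, nous substituons t = 3 pour obtenir s = 0.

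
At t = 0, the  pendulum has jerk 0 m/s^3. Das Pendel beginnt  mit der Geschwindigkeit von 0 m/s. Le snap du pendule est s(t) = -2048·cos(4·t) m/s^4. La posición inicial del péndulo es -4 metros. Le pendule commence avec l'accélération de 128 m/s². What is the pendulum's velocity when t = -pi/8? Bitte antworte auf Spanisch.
Necesitamos integrar nuestra ecuación del snap s(t) = -2048·cos(4·t) 3 veces. La integral del snap, con j(0) = 0, da la sacudida: j(t) = -512·sin(4·t). Integrando la sacudida y usando la condición inicial a(0) = 128, obtenemos a(t) = 128·cos(4·t). Integrando la aceleración y usando la condición inicial v(0) = 0, obtenemos v(t) = 32·sin(4·t). De la ecuación de la velocidad v(t) = 32·sin(4·t), sustituimos t = -pi/8 para obtener v = -32.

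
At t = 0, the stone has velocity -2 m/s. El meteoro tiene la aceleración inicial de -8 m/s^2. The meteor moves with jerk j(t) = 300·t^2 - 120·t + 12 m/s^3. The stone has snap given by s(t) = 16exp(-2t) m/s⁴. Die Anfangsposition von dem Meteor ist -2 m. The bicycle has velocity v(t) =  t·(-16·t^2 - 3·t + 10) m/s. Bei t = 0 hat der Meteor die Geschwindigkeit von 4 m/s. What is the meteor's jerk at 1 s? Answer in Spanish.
Tenemos la sacudida j(t) = 300·t^2 - 120·t + 12. Sustituyendo t = 1: j(1) = 192.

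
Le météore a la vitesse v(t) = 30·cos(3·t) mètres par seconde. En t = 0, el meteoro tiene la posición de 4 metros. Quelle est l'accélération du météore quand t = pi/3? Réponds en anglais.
To solve this, we need to take 1 derivative of our velocity equation v(t) = 30·cos(3·t). Taking d/dt of v(t), we find a(t) = -90·sin(3·t). From the given acceleration equation a(t) = -90·sin(3·t), we substitute t = pi/3 to get a = 0.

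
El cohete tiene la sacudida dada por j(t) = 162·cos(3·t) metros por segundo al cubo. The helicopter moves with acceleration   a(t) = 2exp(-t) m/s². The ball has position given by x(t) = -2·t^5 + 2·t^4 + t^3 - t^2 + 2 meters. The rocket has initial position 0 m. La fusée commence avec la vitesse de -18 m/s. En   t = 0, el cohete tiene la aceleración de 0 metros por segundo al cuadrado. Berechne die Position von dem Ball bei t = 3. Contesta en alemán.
Mit x(t) = -2·t^5 + 2·t^4 + t^3 - t^2 + 2 und Einsetzen von t = 3, finden wir x = -304.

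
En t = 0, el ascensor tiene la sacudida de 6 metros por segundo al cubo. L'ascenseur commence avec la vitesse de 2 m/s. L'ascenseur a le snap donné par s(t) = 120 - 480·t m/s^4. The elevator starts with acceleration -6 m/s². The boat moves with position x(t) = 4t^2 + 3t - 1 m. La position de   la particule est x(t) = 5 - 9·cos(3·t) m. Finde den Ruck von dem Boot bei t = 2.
Ausgehend von der Position x(t) = 4·t^2 + 3·t - 1, nehmen wir 3 Ableitungen. Mit d/dt von x(t) finden wir v(t) = 8·t + 3. Durch Ableiten von der Geschwindigkeit erhalten wir die Beschleunigung: a(t) = 8. Mit d/dt von a(t) finden wir j(t) = 0. Wir haben den Ruck j(t) = 0. Durch Einsetzen von t = 2: j(2) = 0.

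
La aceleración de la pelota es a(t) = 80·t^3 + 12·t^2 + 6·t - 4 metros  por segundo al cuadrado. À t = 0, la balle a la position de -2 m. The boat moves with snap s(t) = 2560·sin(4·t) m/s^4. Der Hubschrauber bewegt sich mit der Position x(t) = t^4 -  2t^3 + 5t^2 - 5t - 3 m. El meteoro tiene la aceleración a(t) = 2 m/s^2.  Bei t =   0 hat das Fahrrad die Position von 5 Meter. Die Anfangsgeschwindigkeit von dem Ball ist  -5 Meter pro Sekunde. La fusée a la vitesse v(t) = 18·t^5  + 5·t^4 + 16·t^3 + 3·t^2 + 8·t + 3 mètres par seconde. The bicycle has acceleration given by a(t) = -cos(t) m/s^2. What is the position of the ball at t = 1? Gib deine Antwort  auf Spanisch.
Necesitamos integrar nuestra ecuación de la aceleración a(t) = 80·t^3 + 12·t^2 + 6·t - 4 2 veces. La antiderivada de la aceleración, con v(0) = -5, da la velocidad: v(t) = 20·t^4 + 4·t^3 + 3·t^2 - 4·t - 5. Integrando la velocidad y usando la condición inicial x(0) = -2, obtenemos x(t) = 4·t^5 + t^4 + t^3 - 2·t^2 - 5·t - 2. Usando x(t) = 4·t^5 + t^4 + t^3 - 2·t^2 - 5·t - 2 y sustituyendo t = 1, encontramos x = -3.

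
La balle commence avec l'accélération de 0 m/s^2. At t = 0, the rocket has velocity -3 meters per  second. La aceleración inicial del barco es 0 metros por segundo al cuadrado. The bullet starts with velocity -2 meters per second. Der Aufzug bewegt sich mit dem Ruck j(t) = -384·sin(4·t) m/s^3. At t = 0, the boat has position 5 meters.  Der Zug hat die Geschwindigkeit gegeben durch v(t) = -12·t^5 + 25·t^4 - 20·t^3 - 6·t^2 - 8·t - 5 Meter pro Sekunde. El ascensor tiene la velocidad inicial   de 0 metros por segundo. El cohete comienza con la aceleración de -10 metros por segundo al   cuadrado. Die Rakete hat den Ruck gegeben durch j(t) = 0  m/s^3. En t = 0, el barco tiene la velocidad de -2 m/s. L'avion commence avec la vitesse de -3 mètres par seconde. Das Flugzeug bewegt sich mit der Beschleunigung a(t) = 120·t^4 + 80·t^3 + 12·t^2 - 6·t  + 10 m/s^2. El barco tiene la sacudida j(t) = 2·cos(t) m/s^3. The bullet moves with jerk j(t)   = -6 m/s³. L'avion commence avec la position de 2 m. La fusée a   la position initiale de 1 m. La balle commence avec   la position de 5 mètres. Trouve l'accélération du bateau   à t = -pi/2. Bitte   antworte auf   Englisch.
We need to integrate our jerk equation j(t) = 2·cos(t) 1 time. The antiderivative of jerk, with a(0) = 0, gives acceleration: a(t) = 2·sin(t). We have acceleration a(t) = 2·sin(t). Substituting t = -pi/2: a(-pi/2) = -2.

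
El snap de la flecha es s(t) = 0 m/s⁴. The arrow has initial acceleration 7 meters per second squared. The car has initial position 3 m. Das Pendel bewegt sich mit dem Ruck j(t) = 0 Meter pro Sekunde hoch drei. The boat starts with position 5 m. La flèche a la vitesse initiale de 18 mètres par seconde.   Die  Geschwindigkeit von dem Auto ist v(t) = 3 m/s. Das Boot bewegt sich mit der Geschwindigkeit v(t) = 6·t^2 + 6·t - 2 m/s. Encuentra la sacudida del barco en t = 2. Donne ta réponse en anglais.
We must differentiate our velocity equation v(t) = 6·t^2 + 6·t - 2 2 times. Taking d/dt of v(t), we find a(t) = 12·t + 6. Differentiating acceleration, we get jerk: j(t) = 12. Using j(t) = 12 and substituting t = 2, we find j = 12.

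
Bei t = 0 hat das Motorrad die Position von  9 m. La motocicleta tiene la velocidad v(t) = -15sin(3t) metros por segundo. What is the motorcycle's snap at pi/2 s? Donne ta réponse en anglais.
To solve this, we need to take 3 derivatives of our velocity equation v(t) = -15·sin(3·t). Taking d/dt of v(t), we find a(t) = -45·cos(3·t). The derivative of acceleration gives jerk: j(t) = 135·sin(3·t). The derivative of jerk gives snap: s(t) = 405·cos(3·t). Using s(t) = 405·cos(3·t) and substituting t = pi/2, we find s = 0.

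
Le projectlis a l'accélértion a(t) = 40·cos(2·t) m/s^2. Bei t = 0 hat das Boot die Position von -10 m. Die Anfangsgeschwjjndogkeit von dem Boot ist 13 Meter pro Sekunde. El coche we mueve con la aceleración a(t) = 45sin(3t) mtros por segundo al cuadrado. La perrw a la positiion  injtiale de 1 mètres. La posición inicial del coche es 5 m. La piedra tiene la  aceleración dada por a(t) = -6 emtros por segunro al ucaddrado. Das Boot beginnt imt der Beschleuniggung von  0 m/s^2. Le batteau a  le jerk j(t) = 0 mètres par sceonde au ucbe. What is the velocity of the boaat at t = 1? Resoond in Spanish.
Partiendo de la sacudida j(t) = 0, tomamos 2 integrales. La antiderivada de la sacudida es la aceleración. Usando a(0) = 0, obtenemos a(t) = 0. Tomando ∫a(t)dt y aplicando v(0) = 13, encontramos v(t) = 13. Usando v(t) = 13 y sustituyendo t = 1, encontramos v = 13.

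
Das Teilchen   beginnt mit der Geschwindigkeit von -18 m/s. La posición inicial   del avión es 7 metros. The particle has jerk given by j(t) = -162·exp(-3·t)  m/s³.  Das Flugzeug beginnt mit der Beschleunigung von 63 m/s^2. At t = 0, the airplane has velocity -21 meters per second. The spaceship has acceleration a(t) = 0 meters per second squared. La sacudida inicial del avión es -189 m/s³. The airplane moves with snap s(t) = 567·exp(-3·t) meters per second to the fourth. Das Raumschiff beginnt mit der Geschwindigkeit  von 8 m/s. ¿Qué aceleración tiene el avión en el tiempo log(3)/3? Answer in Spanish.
Partiendo del snap s(t) = 567·exp(-3·t), tomamos 2 integrales. Tomando ∫s(t)dt y aplicando j(0) = -189, encontramos j(t) = -189·exp(-3·t). Tomando ∫j(t)dt y aplicando a(0) = 63, encontramos a(t) = 63·exp(-3·t). De la ecuación de la aceleración a(t) = 63·exp(-3·t), sustituimos t = log(3)/3 para obtener a = 21.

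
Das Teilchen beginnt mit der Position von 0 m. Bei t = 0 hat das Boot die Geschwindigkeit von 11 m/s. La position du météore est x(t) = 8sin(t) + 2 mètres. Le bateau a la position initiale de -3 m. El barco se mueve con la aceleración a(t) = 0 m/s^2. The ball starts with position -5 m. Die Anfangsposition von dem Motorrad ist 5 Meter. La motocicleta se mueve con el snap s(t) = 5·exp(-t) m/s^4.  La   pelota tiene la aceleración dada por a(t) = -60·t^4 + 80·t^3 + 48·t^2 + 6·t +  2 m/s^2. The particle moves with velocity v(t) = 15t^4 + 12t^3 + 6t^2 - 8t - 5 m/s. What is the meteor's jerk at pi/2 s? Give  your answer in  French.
En partant de la position x(t) = 8·sin(t) + 2, nous prenons 3 dérivées. La dérivée de la position donne la vitesse: v(t) = 8·cos(t). En prenant d/dt de v(t), nous trouvons a(t) = -8·sin(t). La dérivée de l'accélération donne le jerk: j(t) = -8·cos(t). En utilisant j(t) = -8·cos(t) et en substituant t = pi/2, nous trouvons j = 0.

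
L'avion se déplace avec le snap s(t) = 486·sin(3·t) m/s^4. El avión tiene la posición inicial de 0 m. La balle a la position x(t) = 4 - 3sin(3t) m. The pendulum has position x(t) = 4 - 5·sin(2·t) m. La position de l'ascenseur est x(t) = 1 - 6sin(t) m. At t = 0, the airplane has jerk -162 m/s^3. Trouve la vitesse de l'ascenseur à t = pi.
Pour résoudre ceci, nous devons prendre 1 dérivée de notre équation de la position x(t) = 1 - 6·sin(t). En prenant d/dt de x(t), nous trouvons v(t) = -6·cos(t). De l'équation de la vitesse v(t) = -6·cos(t), nous substituons t = pi pour obtenir v = 6.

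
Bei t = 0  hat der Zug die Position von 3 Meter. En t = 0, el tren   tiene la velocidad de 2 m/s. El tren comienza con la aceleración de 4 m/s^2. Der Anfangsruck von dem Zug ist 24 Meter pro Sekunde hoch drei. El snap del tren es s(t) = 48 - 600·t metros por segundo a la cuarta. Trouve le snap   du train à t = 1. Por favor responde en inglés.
Using s(t) = 48 - 600·t and substituting t = 1, we find s = -552.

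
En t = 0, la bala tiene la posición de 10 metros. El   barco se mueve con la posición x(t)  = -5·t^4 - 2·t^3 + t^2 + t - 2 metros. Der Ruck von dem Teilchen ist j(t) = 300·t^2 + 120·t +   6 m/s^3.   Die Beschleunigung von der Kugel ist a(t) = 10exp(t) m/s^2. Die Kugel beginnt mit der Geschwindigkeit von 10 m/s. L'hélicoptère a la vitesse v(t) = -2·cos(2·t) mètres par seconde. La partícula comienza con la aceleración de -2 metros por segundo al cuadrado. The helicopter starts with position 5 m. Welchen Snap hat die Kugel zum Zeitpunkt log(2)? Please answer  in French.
Pour résoudre ceci, nous devons prendre 2 dérivées de notre équation de l'accélération a(t) = 10·exp(t). En prenant d/dt de a(t), nous trouvons j(t) = 10·exp(t). En prenant d/dt de j(t), nous trouvons s(t) = 10·exp(t). Nous avons le snap s(t) = 10·exp(t). En substituant t = log(2): s(log(2)) = 20.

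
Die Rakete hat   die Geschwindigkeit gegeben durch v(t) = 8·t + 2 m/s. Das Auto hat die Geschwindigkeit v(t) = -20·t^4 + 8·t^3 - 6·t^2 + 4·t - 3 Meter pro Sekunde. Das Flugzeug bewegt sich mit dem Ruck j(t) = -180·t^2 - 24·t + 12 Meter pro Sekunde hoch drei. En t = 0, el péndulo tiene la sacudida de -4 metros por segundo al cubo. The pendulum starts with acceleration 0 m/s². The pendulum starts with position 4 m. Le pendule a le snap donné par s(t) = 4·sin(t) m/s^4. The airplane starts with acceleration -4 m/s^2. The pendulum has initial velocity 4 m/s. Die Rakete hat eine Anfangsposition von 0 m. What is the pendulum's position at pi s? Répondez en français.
Nous devons intégrer notre équation du snap s(t) = 4·sin(t) 4 fois. En prenant ∫s(t)dt et en appliquant j(0) = -4, nous trouvons j(t) = -4·cos(t). En intégrant le jerk et en utilisant la condition initiale a(0) = 0, nous obtenons a(t) = -4·sin(t). En prenant ∫a(t)dt et en appliquant v(0) = 4, nous trouvons v(t) = 4·cos(t). En intégrant la vitesse et en utilisant la condition initiale x(0) = 4, nous obtenons x(t) = 4·sin(t) + 4. Nous avons la position x(t) = 4·sin(t) + 4. En substituant t = pi: x(pi) = 4.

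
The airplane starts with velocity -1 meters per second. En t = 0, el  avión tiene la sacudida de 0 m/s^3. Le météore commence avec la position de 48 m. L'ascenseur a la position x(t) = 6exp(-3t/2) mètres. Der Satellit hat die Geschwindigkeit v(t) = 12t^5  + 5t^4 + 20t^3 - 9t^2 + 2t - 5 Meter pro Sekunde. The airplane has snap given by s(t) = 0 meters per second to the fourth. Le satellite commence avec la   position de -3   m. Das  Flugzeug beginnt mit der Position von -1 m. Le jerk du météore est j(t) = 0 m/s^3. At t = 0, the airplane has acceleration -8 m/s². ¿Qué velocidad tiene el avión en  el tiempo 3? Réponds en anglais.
To find the answer, we compute 3 integrals of s(t) = 0. The antiderivative of snap, with j(0) = 0, gives jerk: j(t) = 0. The antiderivative of jerk, with a(0) = -8, gives acceleration: a(t) = -8. The integral of acceleration is velocity. Using v(0) = -1, we get v(t) = -8·t - 1. We have velocity v(t) = -8·t - 1. Substituting t = 3: v(3) = -25.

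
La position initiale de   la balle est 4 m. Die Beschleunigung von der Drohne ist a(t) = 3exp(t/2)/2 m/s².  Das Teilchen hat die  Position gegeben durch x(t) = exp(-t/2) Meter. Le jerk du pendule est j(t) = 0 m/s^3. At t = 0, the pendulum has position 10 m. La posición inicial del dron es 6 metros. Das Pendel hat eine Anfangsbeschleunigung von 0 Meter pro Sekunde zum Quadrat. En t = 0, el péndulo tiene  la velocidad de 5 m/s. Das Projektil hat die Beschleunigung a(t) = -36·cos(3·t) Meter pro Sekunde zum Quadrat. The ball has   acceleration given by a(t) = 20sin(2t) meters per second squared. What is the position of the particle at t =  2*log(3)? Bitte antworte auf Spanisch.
Usando x(t) = exp(-t/2) y sustituyendo t = 2*log(3), encontramos x = 1/3.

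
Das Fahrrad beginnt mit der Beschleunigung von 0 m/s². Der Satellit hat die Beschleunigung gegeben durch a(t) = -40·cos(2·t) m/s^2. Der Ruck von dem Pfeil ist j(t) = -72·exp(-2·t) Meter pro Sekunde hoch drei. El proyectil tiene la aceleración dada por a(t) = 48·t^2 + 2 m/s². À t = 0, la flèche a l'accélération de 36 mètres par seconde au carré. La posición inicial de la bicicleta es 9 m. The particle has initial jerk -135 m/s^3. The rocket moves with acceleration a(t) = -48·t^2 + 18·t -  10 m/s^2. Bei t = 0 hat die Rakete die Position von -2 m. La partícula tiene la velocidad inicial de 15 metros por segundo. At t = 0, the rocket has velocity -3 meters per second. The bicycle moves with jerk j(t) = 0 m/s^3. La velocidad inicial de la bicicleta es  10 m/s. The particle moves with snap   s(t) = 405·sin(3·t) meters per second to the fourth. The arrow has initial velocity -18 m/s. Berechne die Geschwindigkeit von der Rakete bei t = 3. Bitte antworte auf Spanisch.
Para resolver esto, necesitamos tomar 1 antiderivada de nuestra ecuación de la aceleración a(t) = -48·t^2 + 18·t - 10. La integral de la aceleración, con v(0) = -3, da la velocidad: v(t) = -16·t^3 + 9·t^2 - 10·t - 3. De la ecuación de la velocidad v(t) = -16·t^3 + 9·t^2 - 10·t - 3, sustituimos t = 3 para obtener v = -384.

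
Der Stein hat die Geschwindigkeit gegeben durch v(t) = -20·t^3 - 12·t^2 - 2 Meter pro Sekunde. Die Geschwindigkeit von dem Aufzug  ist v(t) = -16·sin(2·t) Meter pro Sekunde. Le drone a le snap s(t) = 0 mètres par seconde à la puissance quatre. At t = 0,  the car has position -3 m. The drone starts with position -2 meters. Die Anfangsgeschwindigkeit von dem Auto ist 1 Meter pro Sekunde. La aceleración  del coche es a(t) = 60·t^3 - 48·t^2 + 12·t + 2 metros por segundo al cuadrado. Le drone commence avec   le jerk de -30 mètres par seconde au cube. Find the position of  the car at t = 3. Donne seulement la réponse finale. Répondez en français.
La position à t = 3 est x = 468.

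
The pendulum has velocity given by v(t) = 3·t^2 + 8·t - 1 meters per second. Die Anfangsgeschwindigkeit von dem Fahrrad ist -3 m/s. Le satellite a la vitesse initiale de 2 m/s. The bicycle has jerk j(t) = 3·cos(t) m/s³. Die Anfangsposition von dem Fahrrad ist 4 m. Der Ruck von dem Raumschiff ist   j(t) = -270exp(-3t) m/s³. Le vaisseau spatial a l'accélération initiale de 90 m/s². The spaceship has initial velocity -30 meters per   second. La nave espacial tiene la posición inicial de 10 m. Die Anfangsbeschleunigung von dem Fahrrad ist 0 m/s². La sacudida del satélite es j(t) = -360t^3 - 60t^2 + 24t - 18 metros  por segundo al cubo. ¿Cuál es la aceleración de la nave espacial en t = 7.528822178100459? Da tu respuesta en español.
Partiendo de la sacudida j(t) = -270·exp(-3·t), tomamos 1 antiderivada. Integrando la sacudida y usando la condición inicial a(0) = 90, obtenemos a(t) = 90·exp(-3·t). Usando a(t) = 90·exp(-3·t) y sustituyendo t = 7.528822178100459, encontramos a = 1.39657649339679E-8.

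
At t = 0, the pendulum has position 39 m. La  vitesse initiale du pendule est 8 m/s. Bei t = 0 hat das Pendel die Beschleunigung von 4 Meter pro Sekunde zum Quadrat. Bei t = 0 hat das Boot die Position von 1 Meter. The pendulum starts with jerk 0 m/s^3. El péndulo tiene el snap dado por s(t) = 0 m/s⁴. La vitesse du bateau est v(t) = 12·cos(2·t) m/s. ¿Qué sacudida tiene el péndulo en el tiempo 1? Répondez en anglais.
To find the answer, we compute 1 integral of s(t) = 0. The antiderivative of snap is jerk. Using j(0) = 0, we get j(t) = 0. We have jerk j(t) = 0. Substituting t = 1: j(1) = 0.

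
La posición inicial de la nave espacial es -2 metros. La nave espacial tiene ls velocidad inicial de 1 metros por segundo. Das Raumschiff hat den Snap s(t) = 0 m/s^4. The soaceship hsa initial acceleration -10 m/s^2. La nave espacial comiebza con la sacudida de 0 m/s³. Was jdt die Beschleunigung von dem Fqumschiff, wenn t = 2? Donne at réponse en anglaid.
We must find the integral of our snap equation s(t) = 0 2 times. The antiderivative of snap is jerk. Using j(0) = 0, we get j(t) = 0. Finding the antiderivative of j(t) and using a(0) = -10: a(t) = -10. Using a(t) = -10 and substituting t = 2, we find a = -10.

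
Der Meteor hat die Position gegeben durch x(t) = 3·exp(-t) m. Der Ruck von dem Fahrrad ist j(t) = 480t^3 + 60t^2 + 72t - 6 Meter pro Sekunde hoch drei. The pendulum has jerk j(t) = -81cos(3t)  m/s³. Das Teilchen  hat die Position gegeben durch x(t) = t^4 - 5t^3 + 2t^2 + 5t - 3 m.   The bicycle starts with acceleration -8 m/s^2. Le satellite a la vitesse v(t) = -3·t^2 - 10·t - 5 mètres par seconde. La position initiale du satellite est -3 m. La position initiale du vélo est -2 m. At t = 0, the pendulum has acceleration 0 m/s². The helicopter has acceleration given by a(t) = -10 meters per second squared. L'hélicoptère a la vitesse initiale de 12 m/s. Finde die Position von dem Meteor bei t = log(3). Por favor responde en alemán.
Wir haben die Position x(t) = 3·exp(-t). Durch Einsetzen von t = log(3): x(log(3)) = 1.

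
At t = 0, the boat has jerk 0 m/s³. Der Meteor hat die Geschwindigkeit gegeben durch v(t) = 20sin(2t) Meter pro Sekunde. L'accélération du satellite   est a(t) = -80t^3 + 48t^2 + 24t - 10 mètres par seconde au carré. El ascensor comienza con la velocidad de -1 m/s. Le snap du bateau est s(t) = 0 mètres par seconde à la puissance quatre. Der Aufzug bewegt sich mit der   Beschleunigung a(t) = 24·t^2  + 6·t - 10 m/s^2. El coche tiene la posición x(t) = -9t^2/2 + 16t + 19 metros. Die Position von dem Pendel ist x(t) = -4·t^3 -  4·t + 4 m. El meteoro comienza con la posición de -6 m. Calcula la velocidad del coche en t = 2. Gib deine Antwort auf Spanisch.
Partiendo de la posición x(t) = -9·t^2/2 + 16·t + 19, tomamos 1 derivada. Derivando la posición, obtenemos la velocidad: v(t) = 16 - 9·t. De la ecuación de la velocidad v(t) = 16 - 9·t, sustituimos t = 2 para obtener v = -2.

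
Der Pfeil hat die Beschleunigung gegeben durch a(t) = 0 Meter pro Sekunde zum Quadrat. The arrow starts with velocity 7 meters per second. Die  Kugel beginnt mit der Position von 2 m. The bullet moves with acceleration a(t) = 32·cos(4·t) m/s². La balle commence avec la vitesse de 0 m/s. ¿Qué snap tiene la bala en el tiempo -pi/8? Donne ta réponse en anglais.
We must differentiate our acceleration equation a(t) = 32·cos(4·t) 2 times. Differentiating acceleration, we get jerk: j(t) = -128·sin(4·t). The derivative of jerk gives snap: s(t) = -512·cos(4·t). We have snap s(t) = -512·cos(4·t). Substituting t = -pi/8: s(-pi/8) = 0.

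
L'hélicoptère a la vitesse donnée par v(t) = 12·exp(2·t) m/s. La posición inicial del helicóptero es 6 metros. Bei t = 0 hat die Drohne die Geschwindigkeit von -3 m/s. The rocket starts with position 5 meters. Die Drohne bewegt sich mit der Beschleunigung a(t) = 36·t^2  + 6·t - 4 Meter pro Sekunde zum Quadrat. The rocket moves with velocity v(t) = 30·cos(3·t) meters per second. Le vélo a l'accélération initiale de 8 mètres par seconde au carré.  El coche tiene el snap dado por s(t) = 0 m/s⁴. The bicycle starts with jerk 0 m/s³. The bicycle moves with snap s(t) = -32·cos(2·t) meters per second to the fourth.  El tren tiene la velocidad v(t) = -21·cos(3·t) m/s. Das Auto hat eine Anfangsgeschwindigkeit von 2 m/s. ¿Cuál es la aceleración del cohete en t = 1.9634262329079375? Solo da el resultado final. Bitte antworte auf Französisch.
La réponse est 34.4587638461777.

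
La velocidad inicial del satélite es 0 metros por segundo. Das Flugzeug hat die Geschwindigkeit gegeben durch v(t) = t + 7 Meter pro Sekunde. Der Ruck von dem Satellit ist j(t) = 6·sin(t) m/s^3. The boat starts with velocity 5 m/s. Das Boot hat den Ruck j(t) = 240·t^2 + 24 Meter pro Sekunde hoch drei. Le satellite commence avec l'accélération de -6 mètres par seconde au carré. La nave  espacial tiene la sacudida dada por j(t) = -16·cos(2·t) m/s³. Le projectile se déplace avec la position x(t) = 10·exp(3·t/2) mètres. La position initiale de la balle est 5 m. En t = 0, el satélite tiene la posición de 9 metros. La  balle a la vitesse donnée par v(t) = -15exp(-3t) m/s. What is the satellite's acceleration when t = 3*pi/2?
To find the answer, we compute 1 antiderivative of j(t) = 6·sin(t). Finding the integral of j(t) and using a(0) = -6: a(t) = -6·cos(t). We have acceleration a(t) = -6·cos(t). Substituting t = 3*pi/2: a(3*pi/2) = 0.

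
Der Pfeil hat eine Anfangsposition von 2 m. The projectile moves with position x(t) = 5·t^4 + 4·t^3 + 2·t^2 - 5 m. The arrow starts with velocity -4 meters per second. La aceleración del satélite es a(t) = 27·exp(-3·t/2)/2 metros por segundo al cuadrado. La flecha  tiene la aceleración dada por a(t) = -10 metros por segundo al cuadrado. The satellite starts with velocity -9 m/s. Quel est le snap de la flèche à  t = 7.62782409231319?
Nous devons dériver notre équation de l'accélération a(t) = -10 2 fois. En prenant d/dt de a(t), nous trouvons j(t) = 0. La dérivée du jerk donne le snap: s(t) = 0. En utilisant s(t) = 0 et en substituant t = 7.62782409231319, nous trouvons s = 0.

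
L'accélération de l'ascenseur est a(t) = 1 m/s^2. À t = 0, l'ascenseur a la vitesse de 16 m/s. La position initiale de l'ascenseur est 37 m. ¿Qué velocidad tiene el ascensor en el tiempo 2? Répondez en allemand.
Wir müssen unsere Gleichung für die Beschleunigung a(t) = 1 1-mal integrieren. Die Stammfunktion von der Beschleunigung, mit v(0) = 16, ergibt die Geschwindigkeit: v(t) = t + 16. Aus der Gleichung für die Geschwindigkeit v(t) = t + 16, setzen wir t = 2 ein und erhalten v = 18.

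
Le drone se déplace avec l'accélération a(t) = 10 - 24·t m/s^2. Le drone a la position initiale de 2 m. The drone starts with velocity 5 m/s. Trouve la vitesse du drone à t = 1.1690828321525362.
Nous devons trouver l'intégrale de notre équation de l'accélération a(t) = 10 - 24·t 1 fois. En intégrant l'accélération et en utilisant la condition initiale v(0) = 5, nous obtenons v(t) = -12·t^2 + 10·t + 5. En utilisant v(t) = -12·t^2 + 10·t + 5 et en substituant t = 1.1690828321525362, nous trouvons v = 0.289772300319822.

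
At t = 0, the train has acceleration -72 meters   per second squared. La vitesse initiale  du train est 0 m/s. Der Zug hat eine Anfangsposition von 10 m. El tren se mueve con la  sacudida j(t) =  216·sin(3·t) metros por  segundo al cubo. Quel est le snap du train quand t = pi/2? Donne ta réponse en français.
Nous devons dériver notre équation du jerk j(t) = 216·sin(3·t) 1 fois. En prenant d/dt de j(t), nous trouvons s(t) = 648·cos(3·t). Nous avons le snap s(t) = 648·cos(3·t). En substituant t = pi/2: s(pi/2) = 0.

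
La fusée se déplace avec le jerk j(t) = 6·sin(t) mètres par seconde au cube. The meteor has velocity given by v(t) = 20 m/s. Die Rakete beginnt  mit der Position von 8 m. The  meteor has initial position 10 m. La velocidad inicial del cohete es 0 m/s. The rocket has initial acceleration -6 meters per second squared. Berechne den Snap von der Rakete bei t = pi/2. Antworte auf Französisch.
Nous devons dériver notre équation du jerk j(t) = 6·sin(t) 1 fois. En prenant d/dt de j(t), nous trouvons s(t) = 6·cos(t). De l'équation du snap s(t) = 6·cos(t), nous substituons t = pi/2 pour obtenir s = 0.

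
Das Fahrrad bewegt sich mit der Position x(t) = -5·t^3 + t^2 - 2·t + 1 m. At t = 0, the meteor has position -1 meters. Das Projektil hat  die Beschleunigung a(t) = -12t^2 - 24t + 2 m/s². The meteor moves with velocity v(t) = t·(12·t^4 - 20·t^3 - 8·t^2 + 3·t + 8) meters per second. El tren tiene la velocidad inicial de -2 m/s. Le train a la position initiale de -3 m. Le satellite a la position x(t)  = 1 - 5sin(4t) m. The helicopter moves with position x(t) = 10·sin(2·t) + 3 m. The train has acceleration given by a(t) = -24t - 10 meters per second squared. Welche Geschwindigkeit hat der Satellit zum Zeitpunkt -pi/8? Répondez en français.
Nous devons dériver notre équation de la position x(t) = 1 - 5·sin(4·t) 1 fois. En dérivant la position, nous obtenons la vitesse: v(t) = -20·cos(4·t). Nous avons la vitesse v(t) = -20·cos(4·t). En substituant t = -pi/8: v(-pi/8) = 0.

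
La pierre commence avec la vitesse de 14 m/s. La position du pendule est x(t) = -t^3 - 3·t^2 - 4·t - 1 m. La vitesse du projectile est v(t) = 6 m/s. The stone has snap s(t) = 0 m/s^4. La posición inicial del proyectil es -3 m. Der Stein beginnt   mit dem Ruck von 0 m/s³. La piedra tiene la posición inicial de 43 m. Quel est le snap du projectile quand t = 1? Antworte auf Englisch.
Starting from velocity v(t) = 6, we take 3 derivatives. The derivative of velocity gives acceleration: a(t) = 0. The derivative of acceleration gives jerk: j(t) = 0. Differentiating jerk, we get snap: s(t) = 0. From the given snap equation s(t) = 0, we substitute t = 1 to get s = 0.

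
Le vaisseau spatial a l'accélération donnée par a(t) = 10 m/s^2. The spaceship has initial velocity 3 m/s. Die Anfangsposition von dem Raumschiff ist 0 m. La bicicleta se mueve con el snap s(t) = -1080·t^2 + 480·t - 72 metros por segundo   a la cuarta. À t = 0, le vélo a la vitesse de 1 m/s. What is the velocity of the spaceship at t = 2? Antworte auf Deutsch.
Um dies zu lösen, müssen wir 1 Integral unserer Gleichung für die Beschleunigung a(t) = 10 finden. Das Integral von der Beschleunigung, mit v(0) = 3, ergibt die Geschwindigkeit: v(t) = 10·t + 3. Aus der Gleichung für die Geschwindigkeit v(t) = 10·t + 3, setzen wir t = 2 ein und erhalten v = 23.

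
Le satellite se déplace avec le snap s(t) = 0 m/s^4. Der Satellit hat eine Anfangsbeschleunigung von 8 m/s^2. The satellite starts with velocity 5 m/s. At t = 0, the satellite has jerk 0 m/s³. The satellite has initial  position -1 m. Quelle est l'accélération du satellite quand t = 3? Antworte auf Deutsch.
Wir müssen unsere Gleichung für den Snap s(t) = 0 2-mal integrieren. Durch Integration von dem Snap und Verwendung der Anfangsbedingung j(0) = 0, erhalten wir j(t) = 0. Die Stammfunktion von dem Ruck, mit a(0) = 8, ergibt die Beschleunigung: a(t) = 8. Mit a(t) = 8 und Einsetzen von t = 3, finden wir a = 8.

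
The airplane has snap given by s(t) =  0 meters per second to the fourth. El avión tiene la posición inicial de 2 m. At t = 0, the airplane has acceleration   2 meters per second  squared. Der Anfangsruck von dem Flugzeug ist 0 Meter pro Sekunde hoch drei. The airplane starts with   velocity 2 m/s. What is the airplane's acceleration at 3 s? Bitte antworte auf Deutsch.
Wir müssen unsere Gleichung für den Snap s(t) = 0 2-mal integrieren. Durch Integration von dem Snap und Verwendung der Anfangsbedingung j(0) = 0, erhalten wir j(t) = 0. Das Integral von dem Ruck, mit a(0) = 2, ergibt die Beschleunigung: a(t) = 2. Mit a(t) = 2 und Einsetzen von t = 3, finden wir a = 2.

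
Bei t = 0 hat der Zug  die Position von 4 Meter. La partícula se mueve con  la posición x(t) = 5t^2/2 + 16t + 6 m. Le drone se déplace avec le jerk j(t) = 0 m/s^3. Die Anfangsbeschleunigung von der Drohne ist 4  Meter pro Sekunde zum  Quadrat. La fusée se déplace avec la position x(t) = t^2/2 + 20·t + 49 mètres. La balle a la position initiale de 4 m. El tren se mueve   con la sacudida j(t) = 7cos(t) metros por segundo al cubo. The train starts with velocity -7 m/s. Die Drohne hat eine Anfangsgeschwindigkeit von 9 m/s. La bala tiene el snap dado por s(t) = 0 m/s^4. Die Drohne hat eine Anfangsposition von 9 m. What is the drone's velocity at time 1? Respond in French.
Nous devons trouver l'intégrale de notre équation du jerk j(t) = 0 2 fois. La primitive du jerk, avec a(0) = 4, donne l'accélération: a(t) = 4. En intégrant l'accélération et en utilisant la condition initiale v(0) = 9, nous obtenons v(t) = 4·t + 9. Nous avons la vitesse v(t) = 4·t + 9. En substituant t = 1: v(1) = 13.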